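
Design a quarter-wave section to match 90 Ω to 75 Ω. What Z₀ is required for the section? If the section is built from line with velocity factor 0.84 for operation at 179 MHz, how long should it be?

Z_qwt ≈ 82.2 Ω; length ≈ 35.2 cm

Z_qwt = √(Z_0·R_L) = √(75 × 90) = √6750
λ = 0.84·c/f = 1.41 m, so l = λ/4 = 0.352 m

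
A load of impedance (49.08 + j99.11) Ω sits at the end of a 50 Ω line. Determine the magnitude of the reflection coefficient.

Γ = (Z_L − Z_0)/(Z_L + Z_0) = (-0.92 + j99.11)/(99.08 + j99.11)
|Γ| = 99.1/140

|Γ| ≈ 0.707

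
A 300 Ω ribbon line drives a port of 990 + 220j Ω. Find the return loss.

Γ = (690 + j220)/(1290 + j220), |Γ| = 0.553
RL = −20·log₁₀|Γ| = −20·log₁₀(0.553)

RL ≈ 5.14 dB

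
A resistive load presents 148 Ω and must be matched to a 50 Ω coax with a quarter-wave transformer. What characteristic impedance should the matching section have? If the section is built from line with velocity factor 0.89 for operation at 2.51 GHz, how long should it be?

Z_qwt ≈ 86 Ω; length ≈ 2.66 cm

Z_qwt = √(Z_0·R_L) = √(50 × 148) = √7400
λ = 0.89·c/f = 0.106 m, so l = λ/4 = 0.0266 m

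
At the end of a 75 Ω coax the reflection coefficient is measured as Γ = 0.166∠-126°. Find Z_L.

Z_L = Z_0·(1 + Γ)/(1 − Γ) = 75·(0.902 − j0.134)/(1.1 + j0.134)

Z_L ≈ 59.6 − j16.5 Ω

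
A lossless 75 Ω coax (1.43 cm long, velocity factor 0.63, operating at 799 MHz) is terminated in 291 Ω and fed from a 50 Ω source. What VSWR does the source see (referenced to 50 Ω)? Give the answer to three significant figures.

VSWR ≈ 5.39

λ = v/f = 0.63·c / 799 MHz = 0.237 m
βl = 2π·l/λ = 2π × 0.0605 = 21.8°
tan(βl) = 0.399
Z_in = Z_0·(Z_L + jZ_0·tanβl)/(Z_0 + jZ_L·tanβl) = 99.2 − j124 Ω
Γ_s = (Z_in − Z_s)/(Z_in + Z_s) = (49.2 − j124)/(149 − j124), |Γ_s| = 0.687
VSWR = (1 + |Γ_s|)/(1 − |Γ_s|)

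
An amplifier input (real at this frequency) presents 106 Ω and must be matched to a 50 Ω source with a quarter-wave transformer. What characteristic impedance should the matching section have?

Z_qwt = √(Z_0·R_L) = √(50 × 106) = √5300

Z_qwt ≈ 72.8 Ω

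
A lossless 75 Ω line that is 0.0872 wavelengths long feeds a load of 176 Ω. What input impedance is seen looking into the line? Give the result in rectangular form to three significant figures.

Z_in ≈ 79.2 − j67.6 Ω

βl = 2π × 0.0872 = 31.4°
tan(βl) = tan(31.4°) = 0.61
Z_in = Z_0·(Z_L + jZ_0·tanβl)/(Z_0 + jZ_L·tanβl)
     = 75·(176 + j45.8)/(75 + j107)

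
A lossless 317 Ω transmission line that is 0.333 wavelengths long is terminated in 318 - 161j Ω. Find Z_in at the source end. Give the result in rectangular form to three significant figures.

Z_in ≈ 418 + j154 Ω

βl = 2π × 0.333 = 120°
tan(βl) = tan(120°) = -1.74
Z_in = Z_0·(Z_L + jZ_0·tanβl)/(Z_0 + jZ_L·tanβl)
     = 317·(318 − j713)/(36.8 − j553)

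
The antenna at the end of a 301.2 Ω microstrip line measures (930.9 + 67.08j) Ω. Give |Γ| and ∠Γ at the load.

Γ ≈ 0.513 ∠ 2.96°

Γ = (Z_L − Z_0)/(Z_L + Z_0) = (629.7 + j67.08)/(1232 + j67.08)
|Γ| = 633/1230 = 0.513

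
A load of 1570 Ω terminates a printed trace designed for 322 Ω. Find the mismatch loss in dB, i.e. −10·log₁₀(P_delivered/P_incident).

mismatch loss ≈ 2.48 dB

Γ = (1570 − 322)/(1570 + 322) = 0.66
|Γ|² = 0.435, so P_del/P_inc = 1 − |Γ|² = 0.565
ML = −10·log₁₀(1 − |Γ|²)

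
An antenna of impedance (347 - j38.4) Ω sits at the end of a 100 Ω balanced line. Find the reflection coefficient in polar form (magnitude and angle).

Γ = (Z_L − Z_0)/(Z_L + Z_0) = (247 − j38.4)/(447 − j38.4)
|Γ| = 250/449 = 0.557

Γ ≈ 0.557 ∠ -3.93°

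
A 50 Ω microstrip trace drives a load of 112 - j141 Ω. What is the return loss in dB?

Γ = (62 − j141)/(162 − j141), |Γ| = 0.717
RL = −20·log₁₀|Γ| = −20·log₁₀(0.717)

RL ≈ 2.89 dB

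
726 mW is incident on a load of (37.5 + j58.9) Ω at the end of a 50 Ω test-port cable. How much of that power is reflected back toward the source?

P_reflected ≈ 237 mW

|Γ| = |(-12.5 + j58.9)/(87.5 + j58.9)| = 0.571
|Γ|² = 0.326
P_refl = |Γ|²·P_inc = 237 mW, P_del = (1 − |Γ|²)·P_inc = 489 mW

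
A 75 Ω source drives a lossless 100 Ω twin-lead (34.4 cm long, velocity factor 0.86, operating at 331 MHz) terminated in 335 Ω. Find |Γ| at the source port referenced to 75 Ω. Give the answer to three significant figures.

λ = v/f = 0.86·c / 331 MHz = 0.779 m
βl = 2π·l/λ = 2π × 0.441 = 159°
tan(βl) = -0.386
Z_in = Z_0·(Z_L + jZ_0·tanβl)/(Z_0 + jZ_L·tanβl) = 144 + j148 Ω
Γ_s = (Z_in − Z_s)/(Z_in + Z_s) = (68.9 + j148)/(219 + j148), |Γ_s| = 0.617

|Γ| ≈ 0.617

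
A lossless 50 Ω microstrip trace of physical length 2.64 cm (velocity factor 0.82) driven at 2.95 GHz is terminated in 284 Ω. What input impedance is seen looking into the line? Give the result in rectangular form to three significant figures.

Z_in ≈ 10.5 + j21.4 Ω

λ = v/f = 0.82·c / 2.95 GHz = 0.0834 m
βl = 2π·l/λ = 2π × 0.317 = 114°
tan(βl) = tan(114°) = -2.25
Z_in = Z_0·(Z_L + jZ_0·tanβl)/(Z_0 + jZ_L·tanβl)
     = 50·(284 − j112)/(50 − j639)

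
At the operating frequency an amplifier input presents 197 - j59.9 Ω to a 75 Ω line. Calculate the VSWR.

VSWR ≈ 2.91

Γ = (Z_L − Z_0)/(Z_L + Z_0) = (122 − j59.9)/(272 − j59.9)
|Γ| = 136/279 = 0.488
VSWR = (1 + |Γ|)/(1 − |Γ|) = 1.49/0.512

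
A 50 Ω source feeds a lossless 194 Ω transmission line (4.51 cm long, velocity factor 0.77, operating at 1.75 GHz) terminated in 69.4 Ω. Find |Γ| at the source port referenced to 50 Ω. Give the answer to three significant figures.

|Γ| ≈ 0.783

λ = v/f = 0.77·c / 1.75 GHz = 0.132 m
βl = 2π·l/λ = 2π × 0.342 = 123°
tan(βl) = -1.54
Z_in = Z_0·(Z_L + jZ_0·tanβl)/(Z_0 + jZ_L·tanβl) = 179 − j200 Ω
Γ_s = (Z_in − Z_s)/(Z_in + Z_s) = (129 − j200)/(229 − j200), |Γ_s| = 0.783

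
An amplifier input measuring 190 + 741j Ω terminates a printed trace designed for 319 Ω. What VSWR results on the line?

Γ = (Z_L − Z_0)/(Z_L + Z_0) = (-129 + j741)/(509 + j741)
|Γ| = 752/899 = 0.837
VSWR = (1 + |Γ|)/(1 − |Γ|) = 1.84/0.163

VSWR ≈ 11.2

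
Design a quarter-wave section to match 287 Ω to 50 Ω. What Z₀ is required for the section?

Z_qwt ≈ 120 Ω

Z_qwt = √(Z_0·R_L) = √(50 × 287) = √14350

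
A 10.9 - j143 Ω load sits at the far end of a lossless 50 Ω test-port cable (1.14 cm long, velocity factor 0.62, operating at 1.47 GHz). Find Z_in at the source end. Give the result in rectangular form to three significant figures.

Z_in ≈ 1.92 − j39.6 Ω

λ = v/f = 0.62·c / 1.47 GHz = 0.127 m
βl = 2π·l/λ = 2π × 0.0901 = 32.4°
tan(βl) = tan(32.4°) = 0.635
Z_in = Z_0·(Z_L + jZ_0·tanβl)/(Z_0 + jZ_L·tanβl)
     = 50·(10.9 − j111)/(141 + j6.93)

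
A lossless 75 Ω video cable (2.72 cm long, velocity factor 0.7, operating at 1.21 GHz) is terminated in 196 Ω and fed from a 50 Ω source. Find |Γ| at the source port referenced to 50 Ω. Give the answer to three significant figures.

|Γ| ≈ 0.426

λ = v/f = 0.7·c / 1.21 GHz = 0.174 m
βl = 2π·l/λ = 2π × 0.157 = 56.4°
tan(βl) = 1.51
Z_in = Z_0·(Z_L + jZ_0·tanβl)/(Z_0 + jZ_L·tanβl) = 38.8 − j39.9 Ω
Γ_s = (Z_in − Z_s)/(Z_in + Z_s) = (-11.2 − j39.9)/(88.8 − j39.9), |Γ_s| = 0.426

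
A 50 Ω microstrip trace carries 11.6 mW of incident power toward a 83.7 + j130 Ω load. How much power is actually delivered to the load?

P_delivered ≈ 5.58 mW

|Γ| = |(33.7 + j130)/(133.7 + j130)| = 0.72
|Γ|² = 0.519
P_refl = |Γ|²·P_inc = 6.02 mW, P_del = (1 − |Γ|²)·P_inc = 5.58 mW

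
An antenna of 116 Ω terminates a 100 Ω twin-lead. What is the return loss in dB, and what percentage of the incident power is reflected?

RL ≈ 22.6 dB; 0.549% of incident power reflected

Γ = (116 − 100)/(116 + 100) = 0.0741
RL = −20·log₁₀(0.0741) = 22.6 dB
P_refl/P_inc = |Γ|² = 0.00549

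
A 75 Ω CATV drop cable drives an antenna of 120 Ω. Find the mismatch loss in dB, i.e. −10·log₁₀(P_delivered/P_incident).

mismatch loss ≈ 0.238 dB

Γ = (120 − 75)/(120 + 75) = 0.231
|Γ|² = 0.0533, so P_del/P_inc = 1 − |Γ|² = 0.947
ML = −10·log₁₀(1 − |Γ|²)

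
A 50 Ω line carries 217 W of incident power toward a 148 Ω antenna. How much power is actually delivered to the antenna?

Γ = (148 − 50)/(148 + 50) = 0.495
|Γ|² = 0.245
P_refl = |Γ|²·P_inc = 53.2 W, P_del = (1 − |Γ|²)·P_inc = 164 W

P_delivered ≈ 164 W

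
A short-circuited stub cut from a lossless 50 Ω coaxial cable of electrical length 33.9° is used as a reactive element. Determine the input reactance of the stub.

tan(βl) = 0.672
For a short-circuited stub, Z_in = jZ_0·tan(βl)

X_in ≈ 33.6 Ω (inductive)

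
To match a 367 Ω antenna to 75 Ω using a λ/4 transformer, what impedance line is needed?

Z_qwt = √(Z_0·R_L) = √(75 × 367) = √27520

Z_qwt ≈ 166 Ω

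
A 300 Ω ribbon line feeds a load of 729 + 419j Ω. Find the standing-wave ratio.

Γ = (Z_L − Z_0)/(Z_L + Z_0) = (429 + j419)/(1029 + j419)
|Γ| = 600/1110 = 0.54
VSWR = (1 + |Γ|)/(1 − |Γ|) = 1.54/0.46

VSWR ≈ 3.35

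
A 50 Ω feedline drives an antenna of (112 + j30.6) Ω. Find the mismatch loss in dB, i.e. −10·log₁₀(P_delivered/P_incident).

mismatch loss ≈ 0.84 dB

Γ = (62 + j30.6)/(162 + j30.6), |Γ| = 0.419
|Γ|² = 0.176, so P_del/P_inc = 1 − |Γ|² = 0.824
ML = −10·log₁₀(1 − |Γ|²)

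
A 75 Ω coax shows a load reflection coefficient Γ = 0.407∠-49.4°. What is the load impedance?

Z_L = Z_0·(1 + Γ)/(1 − Γ) = 75·(1.26 − j0.309)/(0.735 + j0.309)

Z_L ≈ 98.4 − j72.9 Ω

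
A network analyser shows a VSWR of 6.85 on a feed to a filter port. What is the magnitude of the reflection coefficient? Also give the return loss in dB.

|Γ| ≈ 0.745; return loss ≈ 2.55 dB

|Γ| = (S − 1)/(S + 1) = (6.85 − 1)/(6.85 + 1) = 5.85/7.85
RL = −20·log₁₀|Γ| = −20·log₁₀(0.745)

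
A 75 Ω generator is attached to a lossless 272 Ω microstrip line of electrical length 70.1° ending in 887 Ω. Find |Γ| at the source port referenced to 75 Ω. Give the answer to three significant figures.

tan(βl) = 2.76
Z_in = Z_0·(Z_L + jZ_0·tanβl)/(Z_0 + jZ_L·tanβl) = 93.2 − j88.1 Ω
Γ_s = (Z_in − Z_s)/(Z_in + Z_s) = (18.2 − j88.1)/(168 − j88.1), |Γ_s| = 0.474

|Γ| ≈ 0.474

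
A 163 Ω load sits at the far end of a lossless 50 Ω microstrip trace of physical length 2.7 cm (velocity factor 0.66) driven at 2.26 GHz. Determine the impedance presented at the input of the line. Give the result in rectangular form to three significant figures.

Z_in ≈ 17.3 + j17.1 Ω

λ = v/f = 0.66·c / 2.26 GHz = 0.0876 m
βl = 2π·l/λ = 2π × 0.308 = 111°
tan(βl) = tan(111°) = -2.61
Z_in = Z_0·(Z_L + jZ_0·tanβl)/(Z_0 + jZ_L·tanβl)
     = 50·(163 − j131)/(50 − j426)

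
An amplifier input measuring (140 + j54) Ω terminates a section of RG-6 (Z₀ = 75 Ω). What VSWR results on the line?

Γ = (Z_L − Z_0)/(Z_L + Z_0) = (65 + j54)/(215 + j54)
|Γ| = 84.5/222 = 0.381
VSWR = (1 + |Γ|)/(1 − |Γ|) = 1.38/0.619

VSWR ≈ 2.23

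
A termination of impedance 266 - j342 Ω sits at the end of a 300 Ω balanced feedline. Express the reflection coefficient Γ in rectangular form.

Γ ≈ 0.223 − j0.469

Γ = (Z_L − Z_0)/(Z_L + Z_0) = (-34 − j342)/(566 − j342)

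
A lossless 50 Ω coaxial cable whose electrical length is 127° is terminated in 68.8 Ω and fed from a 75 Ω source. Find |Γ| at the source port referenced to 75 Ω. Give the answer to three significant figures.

|Γ| ≈ 0.285

tan(βl) = -1.33
Z_in = Z_0·(Z_L + jZ_0·tanβl)/(Z_0 + jZ_L·tanβl) = 43.8 + j13.7 Ω
Γ_s = (Z_in − Z_s)/(Z_in + Z_s) = (-31.2 + j13.7)/(119 + j13.7), |Γ_s| = 0.285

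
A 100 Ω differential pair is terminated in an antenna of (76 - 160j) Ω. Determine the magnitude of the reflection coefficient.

|Γ| ≈ 0.68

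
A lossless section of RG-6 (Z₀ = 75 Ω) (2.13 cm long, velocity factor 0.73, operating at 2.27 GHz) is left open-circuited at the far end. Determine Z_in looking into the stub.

Z_in ≈ −j13.9 Ω

λ = v/f = 0.73·c / 2.27 GHz = 0.0965 m
βl = 2π·l/λ = 2π × 0.221 = 79.5°
tan(βl) = 5.39
For an open-circuited stub, Z_in = −jZ_0·cot(βl) = −jZ_0/tan(βl)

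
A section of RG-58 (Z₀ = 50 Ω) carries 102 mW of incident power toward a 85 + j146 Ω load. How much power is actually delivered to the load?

P_delivered ≈ 43.9 mW

|Γ| = |(35 + j146)/(135 + j146)| = 0.755
|Γ|² = 0.57
P_refl = |Γ|²·P_inc = 58.1 mW, P_del = (1 − |Γ|²)·P_inc = 43.9 mW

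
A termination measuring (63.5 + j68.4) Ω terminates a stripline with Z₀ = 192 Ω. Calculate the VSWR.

VSWR ≈ 3.45

Γ = (Z_L − Z_0)/(Z_L + Z_0) = (-128.5 + j68.4)/(255.5 + j68.4)
|Γ| = 146/264 = 0.55
VSWR = (1 + |Γ|)/(1 − |Γ|) = 1.55/0.45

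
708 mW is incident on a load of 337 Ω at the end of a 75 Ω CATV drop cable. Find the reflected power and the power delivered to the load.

P_reflected ≈ 286 mW; P_delivered ≈ 422 mW

Γ = (337 − 75)/(337 + 75) = 0.636
|Γ|² = 0.404
P_refl = |Γ|²·P_inc = 286 mW, P_del = (1 − |Γ|²)·P_inc = 422 mW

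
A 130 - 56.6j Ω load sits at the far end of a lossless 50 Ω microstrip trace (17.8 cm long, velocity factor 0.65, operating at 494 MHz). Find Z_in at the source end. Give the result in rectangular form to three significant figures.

λ = v/f = 0.65·c / 494 MHz = 0.395 m
βl = 2π·l/λ = 2π × 0.451 = 162°
tan(βl) = tan(162°) = -0.318
Z_in = Z_0·(Z_L + jZ_0·tanβl)/(Z_0 + jZ_L·tanβl)
     = 50·(130 − j72.5)/(32 − j41.4)

Z_in ≈ 131 + j56 Ω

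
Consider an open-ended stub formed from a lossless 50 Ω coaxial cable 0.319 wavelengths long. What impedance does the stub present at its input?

Z_in ≈ +j23.1 Ω

βl = 2π × 0.319 = 115°
tan(βl) = -2.16
For an open-ended stub, Z_in = −jZ_0·cot(βl) = −jZ_0/tan(βl)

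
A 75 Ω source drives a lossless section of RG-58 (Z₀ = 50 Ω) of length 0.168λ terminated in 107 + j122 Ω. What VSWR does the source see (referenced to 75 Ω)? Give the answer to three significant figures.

VSWR ≈ 5.81

βl = 2π × 0.168 = 60.5°
tan(βl) = 1.77
Z_in = Z_0·(Z_L + jZ_0·tanβl)/(Z_0 + jZ_L·tanβl) = 17.5 − j43.6 Ω
Γ_s = (Z_in − Z_s)/(Z_in + Z_s) = (-57.5 − j43.6)/(92.5 − j43.6), |Γ_s| = 0.706
VSWR = (1 + |Γ_s|)/(1 − |Γ_s|)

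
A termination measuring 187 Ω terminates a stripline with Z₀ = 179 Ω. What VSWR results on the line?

VSWR ≈ 1.04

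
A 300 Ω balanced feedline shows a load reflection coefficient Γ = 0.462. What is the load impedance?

Z_L ≈ 815 Ω

Z_L = Z_0·(1 + Γ)/(1 − Γ) = 300·(1.46)/(0.538)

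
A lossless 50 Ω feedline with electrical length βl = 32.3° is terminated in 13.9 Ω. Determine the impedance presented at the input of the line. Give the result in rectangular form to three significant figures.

Z_in ≈ 18.9 + j28.3 Ω

tan(βl) = tan(32.3°) = 0.632
Z_in = Z_0·(Z_L + jZ_0·tanβl)/(Z_0 + jZ_L·tanβl)
     = 50·(13.9 + j31.6)/(50 + j8.79)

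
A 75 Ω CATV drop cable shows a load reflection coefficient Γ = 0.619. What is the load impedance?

Z_L ≈ 319 Ω

Z_L = Z_0·(1 + Γ)/(1 − Γ) = 75·(1.62)/(0.381)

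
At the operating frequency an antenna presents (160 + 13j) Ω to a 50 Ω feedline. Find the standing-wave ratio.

Γ = (Z_L − Z_0)/(Z_L + Z_0) = (110 + j13)/(210 + j13)
|Γ| = 111/210 = 0.526
VSWR = (1 + |Γ|)/(1 − |Γ|) = 1.53/0.474

VSWR ≈ 3.22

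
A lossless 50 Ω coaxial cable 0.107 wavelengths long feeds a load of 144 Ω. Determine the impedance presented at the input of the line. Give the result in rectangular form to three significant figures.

Z_in ≈ 37.6 − j46.4 Ω

βl = 2π × 0.107 = 38.5°
tan(βl) = tan(38.5°) = 0.796
Z_in = Z_0·(Z_L + jZ_0·tanβl)/(Z_0 + jZ_L·tanβl)
     = 50·(144 + j39.8)/(50 + j115)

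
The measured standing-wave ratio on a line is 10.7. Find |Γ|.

|Γ| ≈ 0.829

|Γ| = (S − 1)/(S + 1) = (10.7 − 1)/(10.7 + 1) = 9.7/11.7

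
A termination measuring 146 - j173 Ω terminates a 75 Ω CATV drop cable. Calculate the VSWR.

VSWR ≈ 4.99

Γ = (Z_L − Z_0)/(Z_L + Z_0) = (71 − j173)/(221 − j173)
|Γ| = 187/281 = 0.666
VSWR = (1 + |Γ|)/(1 − |Γ|) = 1.67/0.334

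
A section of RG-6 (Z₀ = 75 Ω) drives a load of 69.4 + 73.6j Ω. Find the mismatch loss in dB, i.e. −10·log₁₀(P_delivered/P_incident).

Γ = (-5.6 + j73.6)/(144.4 + j73.6), |Γ| = 0.455
|Γ|² = 0.207, so P_del/P_inc = 1 − |Γ|² = 0.793
ML = −10·log₁₀(1 − |Γ|²)

mismatch loss ≈ 1.01 dB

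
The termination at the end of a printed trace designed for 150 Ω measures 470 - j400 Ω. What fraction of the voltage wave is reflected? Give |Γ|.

|Γ| ≈ 0.694

Γ = (Z_L − Z_0)/(Z_L + Z_0) = (320 − j400)/(620 − j400)
|Γ| = 512/738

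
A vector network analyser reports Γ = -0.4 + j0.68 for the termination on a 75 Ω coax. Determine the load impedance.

Z_L ≈ 11.7 + j42.1 Ω

Z_L = Z_0·(1 + Γ)/(1 − Γ) = 75·(0.6 + j0.68)/(1.4 − j0.68)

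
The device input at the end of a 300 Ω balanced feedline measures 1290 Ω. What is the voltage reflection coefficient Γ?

Γ = 0.623

Γ = (Z_L − Z_0)/(Z_L + Z_0) = (1290 − 300)/(1290 + 300) = 990/1590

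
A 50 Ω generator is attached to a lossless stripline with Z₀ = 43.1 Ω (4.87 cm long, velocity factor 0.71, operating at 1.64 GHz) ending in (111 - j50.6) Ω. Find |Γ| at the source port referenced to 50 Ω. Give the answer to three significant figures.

|Γ| ≈ 0.509

λ = v/f = 0.71·c / 1.64 GHz = 0.13 m
βl = 2π·l/λ = 2π × 0.375 = 135°
tan(βl) = -1
Z_in = Z_0·(Z_L + jZ_0·tanβl)/(Z_0 + jZ_L·tanβl) = 33.3 + j45.3 Ω
Γ_s = (Z_in − Z_s)/(Z_in + Z_s) = (-16.7 + j45.3)/(83.3 + j45.3), |Γ_s| = 0.509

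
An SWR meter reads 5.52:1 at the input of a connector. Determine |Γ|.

|Γ| = (S − 1)/(S + 1) = (5.52 − 1)/(5.52 + 1) = 4.52/6.52

|Γ| ≈ 0.693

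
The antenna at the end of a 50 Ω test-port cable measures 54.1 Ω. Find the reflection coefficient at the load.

Γ = 0.0394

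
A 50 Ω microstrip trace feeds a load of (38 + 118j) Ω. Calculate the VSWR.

VSWR ≈ 9.3

Γ = (Z_L − Z_0)/(Z_L + Z_0) = (-12 + j118)/(88 + j118)
|Γ| = 119/147 = 0.806
VSWR = (1 + |Γ|)/(1 − |Γ|) = 1.81/0.194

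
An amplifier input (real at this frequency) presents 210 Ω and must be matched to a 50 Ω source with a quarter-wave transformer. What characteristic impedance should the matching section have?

Z_qwt ≈ 102 Ω

Z_qwt = √(Z_0·R_L) = √(50 × 210) = √10500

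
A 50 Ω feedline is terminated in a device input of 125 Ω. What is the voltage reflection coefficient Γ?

Γ = (Z_L − Z_0)/(Z_L + Z_0) = (125 − 50)/(125 + 50) = 75/175

Γ = 0.429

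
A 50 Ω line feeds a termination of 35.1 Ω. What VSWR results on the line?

Γ = (35.1 − 50)/(35.1 + 50) = -0.175
VSWR = (1 + 0.175)/(1 − 0.175)

VSWR ≈ 1.42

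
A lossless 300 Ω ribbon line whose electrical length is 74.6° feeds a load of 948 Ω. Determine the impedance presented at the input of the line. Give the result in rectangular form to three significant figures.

Z_in ≈ 101 − j73.8 Ω

tan(βl) = tan(74.6°) = 3.63
Z_in = Z_0·(Z_L + jZ_0·tanβl)/(Z_0 + jZ_L·tanβl)
     = 300·(948 + j1090)/(300 + j3440)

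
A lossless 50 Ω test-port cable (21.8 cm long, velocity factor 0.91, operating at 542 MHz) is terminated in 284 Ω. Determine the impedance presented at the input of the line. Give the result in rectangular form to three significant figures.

λ = v/f = 0.91·c / 542 MHz = 0.504 m
βl = 2π·l/λ = 2π × 0.433 = 156°
tan(βl) = tan(156°) = -0.449
Z_in = Z_0·(Z_L + jZ_0·tanβl)/(Z_0 + jZ_L·tanβl)
     = 50·(284 − j22.5)/(50 − j128)

Z_in ≈ 45.4 + j93.5 Ω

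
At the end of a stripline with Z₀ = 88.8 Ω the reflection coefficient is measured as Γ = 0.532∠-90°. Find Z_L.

Z_L = Z_0·(1 + Γ)/(1 − Γ) = 88.8·(1 − j0.532)/(1 + j0.532)

Z_L ≈ 49.6 − j73.6 Ω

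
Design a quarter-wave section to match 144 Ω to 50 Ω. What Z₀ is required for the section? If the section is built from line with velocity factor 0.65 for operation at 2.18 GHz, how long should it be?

Z_qwt = √(Z_0·R_L) = √(50 × 144) = √7200
λ = 0.65·c/f = 0.0894 m, so l = λ/4 = 0.0224 m

Z_qwt ≈ 84.9 Ω; length ≈ 2.24 cm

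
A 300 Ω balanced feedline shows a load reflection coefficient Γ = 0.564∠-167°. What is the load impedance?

Z_L ≈ 84.6 − j31.5 Ω

Z_L = Z_0·(1 + Γ)/(1 − Γ) = 300·(0.45 − j0.127)/(1.55 + j0.127)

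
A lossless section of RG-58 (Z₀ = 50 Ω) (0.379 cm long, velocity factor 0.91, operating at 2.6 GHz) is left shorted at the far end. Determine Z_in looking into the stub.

λ = v/f = 0.91·c / 2.6 GHz = 0.105 m
βl = 2π·l/λ = 2π × 0.0361 = 13°
tan(βl) = 0.231
For a shorted stub, Z_in = jZ_0·tan(βl)

Z_in ≈ +j11.5 Ω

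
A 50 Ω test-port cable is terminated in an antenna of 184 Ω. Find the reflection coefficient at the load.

Γ = 0.573

Γ = (Z_L − Z_0)/(Z_L + Z_0) = (184 − 50)/(184 + 50) = 134/234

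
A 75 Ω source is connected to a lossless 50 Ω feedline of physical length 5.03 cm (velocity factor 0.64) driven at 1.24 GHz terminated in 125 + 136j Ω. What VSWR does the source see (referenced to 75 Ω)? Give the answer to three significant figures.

λ = v/f = 0.64·c / 1.24 GHz = 0.155 m
βl = 2π·l/λ = 2π × 0.325 = 117°
tan(βl) = -1.97
Z_in = Z_0·(Z_L + jZ_0·tanβl)/(Z_0 + jZ_L·tanβl) = 9.44 + j13.2 Ω
Γ_s = (Z_in − Z_s)/(Z_in + Z_s) = (-65.6 + j13.2)/(84.4 + j13.2), |Γ_s| = 0.783
VSWR = (1 + |Γ_s|)/(1 − |Γ_s|)

VSWR ≈ 8.2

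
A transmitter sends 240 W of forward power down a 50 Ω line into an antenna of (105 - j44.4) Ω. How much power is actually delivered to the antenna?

|Γ| = |(55 − j44.4)/(155 − j44.4)| = 0.438
|Γ|² = 0.192
P_refl = |Γ|²·P_inc = 46.1 W, P_del = (1 − |Γ|²)·P_inc = 194 W

P_delivered ≈ 194 W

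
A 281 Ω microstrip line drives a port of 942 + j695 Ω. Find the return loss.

Γ = (661 + j695)/(1223 + j695), |Γ| = 0.682
RL = −20·log₁₀|Γ| = −20·log₁₀(0.682)

RL ≈ 3.33 dB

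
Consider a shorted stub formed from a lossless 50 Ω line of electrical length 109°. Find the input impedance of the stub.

Z_in ≈ −j145 Ω

tan(βl) = -2.9
For a shorted stub, Z_in = jZ_0·tan(βl)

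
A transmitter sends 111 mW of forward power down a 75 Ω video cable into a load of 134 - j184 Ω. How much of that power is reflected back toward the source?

P_reflected ≈ 53.5 mW

|Γ| = |(59 − j184)/(209 − j184)| = 0.694
|Γ|² = 0.482
P_refl = |Γ|²·P_inc = 53.5 mW, P_del = (1 − |Γ|²)·P_inc = 57.5 mW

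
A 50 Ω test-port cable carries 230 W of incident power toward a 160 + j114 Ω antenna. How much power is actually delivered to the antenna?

|Γ| = |(110 + j114)/(210 + j114)| = 0.663
|Γ|² = 0.44
P_refl = |Γ|²·P_inc = 101 W, P_del = (1 − |Γ|²)·P_inc = 129 W

P_delivered ≈ 129 W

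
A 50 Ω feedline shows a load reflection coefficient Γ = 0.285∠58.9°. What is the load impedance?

Z_L ≈ 58.4 + j31 Ω

Z_L = Z_0·(1 + Γ)/(1 − Γ) = 50·(1.15 + j0.244)/(0.853 − j0.244)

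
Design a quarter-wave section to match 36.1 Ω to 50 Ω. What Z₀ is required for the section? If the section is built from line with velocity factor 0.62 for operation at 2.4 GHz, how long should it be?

Z_qwt = √(Z_0·R_L) = √(50 × 36.1) = √1805
λ = 0.62·c/f = 0.0775 m, so l = λ/4 = 0.0194 m

Z_qwt ≈ 42.5 Ω; length ≈ 1.94 cm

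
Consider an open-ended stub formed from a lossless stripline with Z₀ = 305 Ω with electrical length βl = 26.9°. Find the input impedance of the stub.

Z_in ≈ −j601 Ω

tan(βl) = 0.507
For an open-ended stub, Z_in = −jZ_0·cot(βl) = −jZ_0/tan(βl)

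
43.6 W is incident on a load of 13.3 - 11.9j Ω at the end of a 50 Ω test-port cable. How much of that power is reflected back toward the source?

|Γ| = |(-36.7 − j11.9)/(63.3 − j11.9)| = 0.599
|Γ|² = 0.359
P_refl = |Γ|²·P_inc = 15.6 W, P_del = (1 − |Γ|²)·P_inc = 28 W

P_reflected ≈ 15.6 W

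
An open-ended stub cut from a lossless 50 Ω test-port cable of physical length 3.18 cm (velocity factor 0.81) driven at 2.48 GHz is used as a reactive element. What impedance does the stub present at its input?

Z_in ≈ +j25.3 Ω

λ = v/f = 0.81·c / 2.48 GHz = 0.098 m
βl = 2π·l/λ = 2π × 0.325 = 117°
tan(βl) = -1.98
For an open-ended stub, Z_in = −jZ_0·cot(βl) = −jZ_0/tan(βl)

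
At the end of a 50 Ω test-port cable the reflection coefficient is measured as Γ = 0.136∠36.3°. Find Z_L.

Z_L ≈ 61.4 + j10.1 Ω

Z_L = Z_0·(1 + Γ)/(1 − Γ) = 50·(1.11 + j0.0805)/(0.89 − j0.0805)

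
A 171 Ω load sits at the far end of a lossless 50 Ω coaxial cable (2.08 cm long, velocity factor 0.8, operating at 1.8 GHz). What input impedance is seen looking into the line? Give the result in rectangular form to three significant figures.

λ = v/f = 0.8·c / 1.8 GHz = 0.133 m
βl = 2π·l/λ = 2π × 0.156 = 56.2°
tan(βl) = tan(56.2°) = 1.49
Z_in = Z_0·(Z_L + jZ_0·tanβl)/(Z_0 + jZ_L·tanβl)
     = 50·(171 + j74.6)/(50 + j255)

Z_in ≈ 20.4 − j29.5 Ω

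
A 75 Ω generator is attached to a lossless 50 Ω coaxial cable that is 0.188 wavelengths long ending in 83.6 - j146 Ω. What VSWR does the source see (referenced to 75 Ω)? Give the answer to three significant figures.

βl = 2π × 0.188 = 67.7°
tan(βl) = 2.44
Z_in = Z_0·(Z_L + jZ_0·tanβl)/(Z_0 + jZ_L·tanβl) = 7.03 − j6.52 Ω
Γ_s = (Z_in − Z_s)/(Z_in + Z_s) = (-68 − j6.52)/(82 − j6.52), |Γ_s| = 0.83
VSWR = (1 + |Γ_s|)/(1 − |Γ_s|)

VSWR ≈ 10.7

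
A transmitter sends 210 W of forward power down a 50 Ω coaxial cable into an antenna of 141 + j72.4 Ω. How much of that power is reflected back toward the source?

P_reflected ≈ 68.1 W

|Γ| = |(91 + j72.4)/(191 + j72.4)| = 0.569
|Γ|² = 0.324
P_refl = |Γ|²·P_inc = 68.1 W, P_del = (1 − |Γ|²)·P_inc = 142 W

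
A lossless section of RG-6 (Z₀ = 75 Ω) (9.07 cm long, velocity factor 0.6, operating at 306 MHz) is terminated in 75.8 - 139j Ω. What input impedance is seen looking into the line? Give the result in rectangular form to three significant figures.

λ = v/f = 0.6·c / 306 MHz = 0.588 m
βl = 2π·l/λ = 2π × 0.154 = 55.5°
tan(βl) = tan(55.5°) = 1.46
Z_in = Z_0·(Z_L + jZ_0·tanβl)/(Z_0 + jZ_L·tanβl)
     = 75·(75.8 − j29.8)/(277 + j110)

Z_in ≈ 14.9 − j14 Ω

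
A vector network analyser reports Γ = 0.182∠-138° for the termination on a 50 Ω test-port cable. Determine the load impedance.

Z_L ≈ 37.1 − j9.34 Ω

Z_L = Z_0·(1 + Γ)/(1 − Γ) = 50·(0.865 − j0.122)/(1.14 + j0.122)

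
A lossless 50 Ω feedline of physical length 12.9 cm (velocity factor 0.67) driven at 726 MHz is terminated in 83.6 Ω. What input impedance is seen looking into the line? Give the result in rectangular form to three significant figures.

λ = v/f = 0.67·c / 726 MHz = 0.277 m
βl = 2π·l/λ = 2π × 0.466 = 168°
tan(βl) = tan(168°) = -0.217
Z_in = Z_0·(Z_L + jZ_0·tanβl)/(Z_0 + jZ_L·tanβl)
     = 50·(83.6 − j10.9)/(50 − j18.2)

Z_in ≈ 77.3 + j17.2 Ω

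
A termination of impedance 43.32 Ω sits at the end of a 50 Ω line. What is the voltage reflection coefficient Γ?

Γ = -0.0716

Γ = (Z_L − Z_0)/(Z_L + Z_0) = (43.32 − 50)/(43.32 + 50) = -6.68/93.32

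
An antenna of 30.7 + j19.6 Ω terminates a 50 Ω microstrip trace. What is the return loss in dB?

Γ = (-19.3 + j19.6)/(80.7 + j19.6), |Γ| = 0.331
RL = −20·log₁₀|Γ| = −20·log₁₀(0.331)

RL ≈ 9.6 dB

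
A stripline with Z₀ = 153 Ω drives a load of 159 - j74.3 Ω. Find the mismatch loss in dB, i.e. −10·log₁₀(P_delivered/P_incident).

mismatch loss ≈ 0.241 dB

Γ = (6 − j74.3)/(312 − j74.3), |Γ| = 0.232
|Γ|² = 0.054, so P_del/P_inc = 1 − |Γ|² = 0.946
ML = −10·log₁₀(1 − |Γ|²)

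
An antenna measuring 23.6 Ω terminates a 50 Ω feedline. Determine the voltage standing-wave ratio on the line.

For a purely resistive load, VSWR = R_L/Z_0 or Z_0/R_L (whichever > 1) = 50/23.6

VSWR ≈ 2.12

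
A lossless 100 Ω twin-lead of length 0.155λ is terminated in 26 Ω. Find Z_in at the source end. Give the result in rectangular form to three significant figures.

βl = 2π × 0.155 = 55.8°
tan(βl) = tan(55.8°) = 1.47
Z_in = Z_0·(Z_L + jZ_0·tanβl)/(Z_0 + jZ_L·tanβl)
     = 100·(26 + j147)/(100 + j38.3)

Z_in ≈ 71.8 + j120 Ω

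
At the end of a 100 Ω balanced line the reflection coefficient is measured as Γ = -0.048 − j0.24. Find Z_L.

Z_L = Z_0·(1 + Γ)/(1 − Γ) = 100·(0.952 − j0.24)/(1.05 + j0.24)

Z_L ≈ 81.3 − j41.5 Ω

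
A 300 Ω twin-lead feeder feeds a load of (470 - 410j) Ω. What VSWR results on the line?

Γ = (Z_L − Z_0)/(Z_L + Z_0) = (170 − j410)/(770 − j410)
|Γ| = 444/872 = 0.509
VSWR = (1 + |Γ|)/(1 − |Γ|) = 1.51/0.491

VSWR ≈ 3.07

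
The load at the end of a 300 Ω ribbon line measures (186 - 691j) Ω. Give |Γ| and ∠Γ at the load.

Γ ≈ 0.829 ∠ -44.5°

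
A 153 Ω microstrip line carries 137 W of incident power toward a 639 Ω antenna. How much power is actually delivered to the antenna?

P_delivered ≈ 85.4 W

Γ = (639 − 153)/(639 + 153) = 0.614
|Γ|² = 0.377
P_refl = |Γ|²·P_inc = 51.6 W, P_del = (1 − |Γ|²)·P_inc = 85.4 W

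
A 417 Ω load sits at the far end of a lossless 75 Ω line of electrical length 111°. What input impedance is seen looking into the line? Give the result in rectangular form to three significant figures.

Z_in ≈ 15.4 + j27.7 Ω

tan(βl) = tan(111°) = -2.61
Z_in = Z_0·(Z_L + jZ_0·tanβl)/(Z_0 + jZ_L·tanβl)
     = 75·(417 − j195)/(75 − j1090)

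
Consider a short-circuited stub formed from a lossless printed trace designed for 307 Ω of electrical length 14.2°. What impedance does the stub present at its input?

tan(βl) = 0.253
For a short-circuited stub, Z_in = jZ_0·tan(βl)

Z_in ≈ +j77.7 Ω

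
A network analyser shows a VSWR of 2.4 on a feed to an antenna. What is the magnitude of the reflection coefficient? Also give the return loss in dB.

|Γ| = (S − 1)/(S + 1) = (2.4 − 1)/(2.4 + 1) = 1.4/3.4
RL = −20·log₁₀|Γ| = −20·log₁₀(0.412)

|Γ| ≈ 0.412; return loss ≈ 7.71 dB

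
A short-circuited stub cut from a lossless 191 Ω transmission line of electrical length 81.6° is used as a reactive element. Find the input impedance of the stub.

tan(βl) = 6.77
For a short-circuited stub, Z_in = jZ_0·tan(βl)

Z_in ≈ +j1290 Ω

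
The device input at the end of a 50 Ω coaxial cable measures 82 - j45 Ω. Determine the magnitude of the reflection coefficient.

Γ = (Z_L − Z_0)/(Z_L + Z_0) = (32 − j45)/(132 − j45)
|Γ| = 55.2/139

|Γ| ≈ 0.396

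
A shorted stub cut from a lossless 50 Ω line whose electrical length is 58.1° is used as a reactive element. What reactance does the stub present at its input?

X_in ≈ 80.3 Ω (inductive)

tan(βl) = 1.61
For a shorted stub, Z_in = jZ_0·tan(βl)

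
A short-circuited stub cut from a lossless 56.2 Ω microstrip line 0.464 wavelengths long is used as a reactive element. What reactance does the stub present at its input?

βl = 2π × 0.464 = 167°
tan(βl) = -0.23
For a short-circuited stub, Z_in = jZ_0·tan(βl)

X_in ≈ -12.9 Ω (capacitive)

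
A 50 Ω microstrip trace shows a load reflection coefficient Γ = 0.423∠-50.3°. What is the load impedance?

Z_L ≈ 64.3 − j51 Ω

Z_L = Z_0·(1 + Γ)/(1 − Γ) = 50·(1.27 − j0.325)/(0.73 + j0.325)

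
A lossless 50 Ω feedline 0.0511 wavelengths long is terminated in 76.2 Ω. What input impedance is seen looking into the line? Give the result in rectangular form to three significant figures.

Z_in ≈ 67.3 − j17.5 Ω

βl = 2π × 0.0511 = 18.4°
tan(βl) = tan(18.4°) = 0.333
Z_in = Z_0·(Z_L + jZ_0·tanβl)/(Z_0 + jZ_L·tanβl)
     = 50·(76.2 + j16.6)/(50 + j25.3)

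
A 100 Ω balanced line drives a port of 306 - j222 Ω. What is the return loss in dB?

RL ≈ 3.68 dB

Γ = (206 − j222)/(406 − j222), |Γ| = 0.654
RL = −20·log₁₀|Γ| = −20·log₁₀(0.654)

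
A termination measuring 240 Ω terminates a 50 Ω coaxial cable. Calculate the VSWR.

VSWR ≈ 4.8

Γ = (240 − 50)/(240 + 50) = 0.655
VSWR = (1 + 0.655)/(1 − 0.655)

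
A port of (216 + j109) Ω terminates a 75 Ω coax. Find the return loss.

RL ≈ 4.83 dB

Γ = (141 + j109)/(291 + j109), |Γ| = 0.574
RL = −20·log₁₀|Γ| = −20·log₁₀(0.574)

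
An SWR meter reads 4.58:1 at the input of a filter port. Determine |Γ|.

|Γ| ≈ 0.642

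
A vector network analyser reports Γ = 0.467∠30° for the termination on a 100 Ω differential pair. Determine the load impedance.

Z_L = Z_0·(1 + Γ)/(1 − Γ) = 100·(1.4 + j0.233)/(0.596 − j0.233)

Z_L ≈ 191 + j114 Ω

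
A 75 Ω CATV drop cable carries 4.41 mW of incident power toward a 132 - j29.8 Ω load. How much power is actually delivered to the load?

|Γ| = |(57 − j29.8)/(207 − j29.8)| = 0.308
|Γ|² = 0.0946
P_refl = |Γ|²·P_inc = 0.417 mW, P_del = (1 − |Γ|²)·P_inc = 3.99 mW

P_delivered ≈ 3.99 mW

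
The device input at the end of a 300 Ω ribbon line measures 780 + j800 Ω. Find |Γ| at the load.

Γ = (Z_L − Z_0)/(Z_L + Z_0) = (480 + j800)/(1080 + j800)
|Γ| = 933/1340

|Γ| ≈ 0.694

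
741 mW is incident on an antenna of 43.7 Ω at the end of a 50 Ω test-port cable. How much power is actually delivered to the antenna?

P_delivered ≈ 738 mW

Γ = (43.7 − 50)/(43.7 + 50) = -0.0672
|Γ|² = 0.00452
P_refl = |Γ|²·P_inc = 3.35 mW, P_del = (1 − |Γ|²)·P_inc = 738 mW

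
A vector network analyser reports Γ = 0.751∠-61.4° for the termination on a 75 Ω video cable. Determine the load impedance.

Z_L = Z_0·(1 + Γ)/(1 − Γ) = 75·(1.36 − j0.659)/(0.641 + j0.659)

Z_L ≈ 38.7 − j117 Ω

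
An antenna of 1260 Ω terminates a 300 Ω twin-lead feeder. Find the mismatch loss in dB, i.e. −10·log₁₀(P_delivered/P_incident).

Γ = (1260 − 300)/(1260 + 300) = 0.615
|Γ|² = 0.379, so P_del/P_inc = 1 − |Γ|² = 0.621
ML = −10·log₁₀(1 − |Γ|²)

mismatch loss ≈ 2.07 dB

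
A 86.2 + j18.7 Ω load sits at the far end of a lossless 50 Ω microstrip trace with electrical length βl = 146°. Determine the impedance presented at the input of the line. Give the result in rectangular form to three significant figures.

Z_in ≈ 42.9 + j27.9 Ω

tan(βl) = tan(146°) = -0.675
Z_in = Z_0·(Z_L + jZ_0·tanβl)/(Z_0 + jZ_L·tanβl)
     = 50·(86.2 − j15)/(62.6 − j58.1)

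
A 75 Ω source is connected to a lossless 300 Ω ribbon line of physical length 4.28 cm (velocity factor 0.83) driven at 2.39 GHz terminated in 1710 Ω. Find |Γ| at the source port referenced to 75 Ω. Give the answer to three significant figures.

|Γ| ≈ 0.888

λ = v/f = 0.83·c / 2.39 GHz = 0.104 m
βl = 2π·l/λ = 2π × 0.411 = 148°
tan(βl) = -0.627
Z_in = Z_0·(Z_L + jZ_0·tanβl)/(Z_0 + jZ_L·tanβl) = 173 + j430 Ω
Γ_s = (Z_in − Z_s)/(Z_in + Z_s) = (97.8 + j430)/(248 + j430), |Γ_s| = 0.888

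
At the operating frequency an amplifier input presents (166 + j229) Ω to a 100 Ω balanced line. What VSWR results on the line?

VSWR ≈ 5.23

Γ = (Z_L − Z_0)/(Z_L + Z_0) = (66 + j229)/(266 + j229)
|Γ| = 238/351 = 0.679
VSWR = (1 + |Γ|)/(1 − |Γ|) = 1.68/0.321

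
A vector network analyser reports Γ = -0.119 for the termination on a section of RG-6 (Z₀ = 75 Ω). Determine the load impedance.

Z_L ≈ 59 Ω

Z_L = Z_0·(1 + Γ)/(1 − Γ) = 75·(0.881)/(1.12)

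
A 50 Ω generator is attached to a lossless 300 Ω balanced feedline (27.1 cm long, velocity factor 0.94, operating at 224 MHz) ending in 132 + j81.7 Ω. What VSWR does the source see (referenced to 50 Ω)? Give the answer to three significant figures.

λ = v/f = 0.94·c / 224 MHz = 1.26 m
βl = 2π·l/λ = 2π × 0.215 = 77.5°
tan(βl) = 4.51
Z_in = Z_0·(Z_L + jZ_0·tanβl)/(Z_0 + jZ_L·tanβl) = 706 − j148 Ω
Γ_s = (Z_in − Z_s)/(Z_in + Z_s) = (656 − j148)/(756 − j148), |Γ_s| = 0.873
VSWR = (1 + |Γ_s|)/(1 − |Γ_s|)

VSWR ≈ 14.7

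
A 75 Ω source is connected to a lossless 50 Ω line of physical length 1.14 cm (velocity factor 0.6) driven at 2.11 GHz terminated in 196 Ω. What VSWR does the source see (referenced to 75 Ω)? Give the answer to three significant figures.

λ = v/f = 0.6·c / 2.11 GHz = 0.0853 m
βl = 2π·l/λ = 2π × 0.134 = 48.1°
tan(βl) = 1.11
Z_in = Z_0·(Z_L + jZ_0·tanβl)/(Z_0 + jZ_L·tanβl) = 21.9 − j39.8 Ω
Γ_s = (Z_in − Z_s)/(Z_in + Z_s) = (-53.1 − j39.8)/(96.9 − j39.8), |Γ_s| = 0.634
VSWR = (1 + |Γ_s|)/(1 − |Γ_s|)

VSWR ≈ 4.46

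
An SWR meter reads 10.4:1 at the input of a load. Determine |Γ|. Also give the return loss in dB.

|Γ| = (S − 1)/(S + 1) = (10.4 − 1)/(10.4 + 1) = 9.4/11.4
RL = −20·log₁₀|Γ| = −20·log₁₀(0.825)

|Γ| ≈ 0.825; return loss ≈ 1.68 dB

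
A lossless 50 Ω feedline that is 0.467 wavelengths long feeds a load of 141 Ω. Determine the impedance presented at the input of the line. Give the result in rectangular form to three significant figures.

Z_in ≈ 109 + j54.1 Ω

βl = 2π × 0.467 = 168°
tan(βl) = tan(168°) = -0.21
Z_in = Z_0·(Z_L + jZ_0·tanβl)/(Z_0 + jZ_L·tanβl)
     = 50·(141 − j10.5)/(50 − j29.7)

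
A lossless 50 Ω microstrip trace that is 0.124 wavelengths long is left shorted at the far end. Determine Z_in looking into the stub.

Z_in ≈ +j49.4 Ω

βl = 2π × 0.124 = 44.6°
tan(βl) = 0.988
For a shorted stub, Z_in = jZ_0·tan(βl)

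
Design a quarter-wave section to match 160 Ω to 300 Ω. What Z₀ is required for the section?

Z_qwt = √(Z_0·R_L) = √(300 × 160) = √48000

Z_qwt ≈ 219 Ω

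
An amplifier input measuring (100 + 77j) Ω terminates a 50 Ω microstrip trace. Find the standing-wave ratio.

VSWR ≈ 3.39

Γ = (Z_L − Z_0)/(Z_L + Z_0) = (50 + j77)/(150 + j77)
|Γ| = 91.8/169 = 0.545
VSWR = (1 + |Γ|)/(1 − |Γ|) = 1.54/0.455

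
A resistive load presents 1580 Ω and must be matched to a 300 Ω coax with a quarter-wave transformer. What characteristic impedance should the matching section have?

Z_qwt ≈ 688 Ω

Z_qwt = √(Z_0·R_L) = √(300 × 1580) = √474000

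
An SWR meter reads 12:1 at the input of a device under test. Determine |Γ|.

|Γ| = (S − 1)/(S + 1) = (12 − 1)/(12 + 1) = 11/13

|Γ| ≈ 0.846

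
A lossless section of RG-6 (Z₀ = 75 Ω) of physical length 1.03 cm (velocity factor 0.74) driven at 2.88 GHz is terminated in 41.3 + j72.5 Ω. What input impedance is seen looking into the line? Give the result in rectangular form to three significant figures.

Z_in ≈ 242 − j97.8 Ω

λ = v/f = 0.74·c / 2.88 GHz = 0.0771 m
βl = 2π·l/λ = 2π × 0.134 = 48.1°
tan(βl) = tan(48.1°) = 1.11
Z_in = Z_0·(Z_L + jZ_0·tanβl)/(Z_0 + jZ_L·tanβl)
     = 75·(41.3 + j156)/(-5.81 + j46)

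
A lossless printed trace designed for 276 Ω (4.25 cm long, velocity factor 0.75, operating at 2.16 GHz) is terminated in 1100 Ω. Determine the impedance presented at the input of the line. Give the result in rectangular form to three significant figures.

λ = v/f = 0.75·c / 2.16 GHz = 0.104 m
βl = 2π·l/λ = 2π × 0.408 = 147°
tan(βl) = tan(147°) = -0.652
Z_in = Z_0·(Z_L + jZ_0·tanβl)/(Z_0 + jZ_L·tanβl)
     = 276·(1100 − j180)/(276 − j718)

Z_in ≈ 202 + j345 Ω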